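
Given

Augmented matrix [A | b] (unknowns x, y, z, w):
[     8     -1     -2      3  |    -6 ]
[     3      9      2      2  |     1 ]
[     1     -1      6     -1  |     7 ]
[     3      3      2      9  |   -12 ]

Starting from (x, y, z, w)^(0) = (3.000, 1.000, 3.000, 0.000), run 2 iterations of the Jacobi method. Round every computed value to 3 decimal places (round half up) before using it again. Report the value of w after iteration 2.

Iteration 1:
  x = (-6 - (-1)·1.000 - (-2)·3.000 - (3)·0.000) / (8) = 0.125
  y = (1 - (3)·3.000 - (2)·3.000 - (2)·0.000) / (9) = -1.556
  z = (7 - (1)·3.000 - (-1)·1.000 - (-1)·0.000) / (6) = 0.833
  w = (-12 - (3)·3.000 - (3)·1.000 - (2)·3.000) / (9) = -3.333
Iteration 2:
  x = (-6 - (-1)·-1.556 - (-2)·0.833 - (3)·-3.333) / (8) = 0.514
  y = (1 - (3)·0.125 - (2)·0.833 - (2)·-3.333) / (9) = 0.625
  z = (7 - (1)·0.125 - (-1)·-1.556 - (-1)·-3.333) / (6) = 0.331
  w = (-12 - (3)·0.125 - (3)·-1.556 - (2)·0.833) / (9) = -1.041

-1.041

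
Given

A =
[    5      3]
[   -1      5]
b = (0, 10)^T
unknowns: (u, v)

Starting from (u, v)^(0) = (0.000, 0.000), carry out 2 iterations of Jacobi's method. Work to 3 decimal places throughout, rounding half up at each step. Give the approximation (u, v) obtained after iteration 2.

(-1.200, 2.000)

Iteration 1:
  u = (0 - (3)·0.000) / (5) = 0.000
  v = (10 - (-1)·0.000) / (5) = 2.000
Iteration 2:
  u = (0 - (3)·2.000) / (5) = -1.200
  v = (10 - (-1)·0.000) / (5) = 2.000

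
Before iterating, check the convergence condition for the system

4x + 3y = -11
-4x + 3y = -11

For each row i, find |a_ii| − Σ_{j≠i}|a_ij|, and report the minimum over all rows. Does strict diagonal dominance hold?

row 1: |4| − (3) = 1
row 2: |3| − (4) = -1
minimum over rows = -1 → not strictly diagonally dominant

-1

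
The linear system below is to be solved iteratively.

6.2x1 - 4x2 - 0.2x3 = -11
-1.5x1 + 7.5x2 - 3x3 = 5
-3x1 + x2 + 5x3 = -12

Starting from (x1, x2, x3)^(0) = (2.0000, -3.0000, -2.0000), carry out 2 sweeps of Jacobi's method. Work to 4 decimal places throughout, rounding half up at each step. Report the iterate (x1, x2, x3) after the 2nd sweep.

Iteration 1:
  x1 = (-11 - (-4)·-3.0000 - (-0.2)·-2.0000) / (6.2) = -3.7742
  x2 = (5 - (-1.5)·2.0000 - (-3)·-2.0000) / (7.5) = 0.2667
  x3 = (-12 - (-3)·2.0000 - (1)·-3.0000) / (5) = -0.6000
Iteration 2:
  x1 = (-11 - (-4)·0.2667 - (-0.2)·-0.6000) / (6.2) = -1.6215
  x2 = (5 - (-1.5)·-3.7742 - (-3)·-0.6000) / (7.5) = -0.3282
  x3 = (-12 - (-3)·-3.7742 - (1)·0.2667) / (5) = -4.7179

(-1.6215, -0.3282, -4.7179)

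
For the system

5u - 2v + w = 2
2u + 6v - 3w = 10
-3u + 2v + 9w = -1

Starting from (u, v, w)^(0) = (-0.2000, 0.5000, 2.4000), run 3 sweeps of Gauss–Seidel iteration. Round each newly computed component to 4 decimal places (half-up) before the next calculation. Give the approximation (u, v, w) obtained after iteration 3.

(0.6487, 1.5888, -0.2479)

Iteration 1:
  u = (2 - (-2)·0.5000 - (1)·2.4000) / (5) = 0.1200
  v = (10 - (2)·0.1200 - (-3)·2.4000) / (6) = 2.8267
  w = (-1 - (-3)·0.1200 - (2)·2.8267) / (9) = -0.6993
Iteration 2:
  u = (2 - (-2)·2.8267 - (1)·-0.6993) / (5) = 1.6705
  v = (10 - (2)·1.6705 - (-3)·-0.6993) / (6) = 0.7602
  w = (-1 - (-3)·1.6705 - (2)·0.7602) / (9) = 0.2768
Iteration 3:
  u = (2 - (-2)·0.7602 - (1)·0.2768) / (5) = 0.6487
  v = (10 - (2)·0.6487 - (-3)·0.2768) / (6) = 1.5888
  w = (-1 - (-3)·0.6487 - (2)·1.5888) / (9) = -0.2479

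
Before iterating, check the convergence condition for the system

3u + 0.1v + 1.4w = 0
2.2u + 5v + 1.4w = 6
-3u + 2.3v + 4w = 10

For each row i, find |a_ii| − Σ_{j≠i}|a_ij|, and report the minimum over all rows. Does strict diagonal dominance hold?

-1.3

row 1: |3| − (0.1+1.4) = 1.5
row 2: |5| − (2.2+1.4) = 1.4
row 3: |4| − (3+2.3) = -1.3
minimum over rows = -1.3 → not strictly diagonally dominant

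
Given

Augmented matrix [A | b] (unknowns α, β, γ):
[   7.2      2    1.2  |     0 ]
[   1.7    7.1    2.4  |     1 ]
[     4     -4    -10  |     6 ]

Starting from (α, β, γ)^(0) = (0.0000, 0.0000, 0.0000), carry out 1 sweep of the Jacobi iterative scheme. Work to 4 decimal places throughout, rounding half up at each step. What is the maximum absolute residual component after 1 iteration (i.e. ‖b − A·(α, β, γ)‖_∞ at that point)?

Iteration 1:
  α = (0 - (2)·0.0000 - (1.2)·0.0000) / (7.2) = 0.0000
  β = (1 - (1.7)·0.0000 - (2.4)·0.0000) / (7.1) = 0.1408
  γ = (6 - (4)·0.0000 - (-4)·0.0000) / (-10) = -0.6000
Residual b − A·x = (0.4384, 1.4403, 0.5632); ∞-norm = 1.4403

1.4403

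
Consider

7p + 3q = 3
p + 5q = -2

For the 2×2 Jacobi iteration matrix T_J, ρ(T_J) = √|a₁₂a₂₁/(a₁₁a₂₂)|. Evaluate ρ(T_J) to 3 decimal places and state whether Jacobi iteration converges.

a₁₂a₂₁/(a₁₁a₂₂) = (3)·(1) / ((7)·(5)) = 0.085714
ρ = √|0.085714| = √0.085714 = 0.293
ρ < 1, so Jacobi converges

0.293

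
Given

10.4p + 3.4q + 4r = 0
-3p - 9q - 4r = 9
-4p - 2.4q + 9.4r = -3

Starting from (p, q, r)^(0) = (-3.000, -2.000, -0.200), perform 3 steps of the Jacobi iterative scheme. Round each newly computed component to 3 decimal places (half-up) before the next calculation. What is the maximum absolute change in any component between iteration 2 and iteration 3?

0.959

Iteration 1:
  p = (0 - (3.4)·-2.000 - (4)·-0.200) / (10.4) = 0.731
  q = (9 - (-3)·-3.000 - (-4)·-0.200) / (-9) = 0.089
  r = (-3 - (-4)·-3.000 - (-2.4)·-2.000) / (9.4) = -2.106
Iteration 2:
  p = (0 - (3.4)·0.089 - (4)·-2.106) / (10.4) = 0.781
  q = (9 - (-3)·0.731 - (-4)·-2.106) / (-9) = -0.308
  r = (-3 - (-4)·0.731 - (-2.4)·0.089) / (9.4) = 0.015
Iteration 3:
  p = (0 - (3.4)·-0.308 - (4)·0.015) / (10.4) = 0.095
  q = (9 - (-3)·0.781 - (-4)·0.015) / (-9) = -1.267
  r = (-3 - (-4)·0.781 - (-2.4)·-0.308) / (9.4) = -0.065
Change: (-0.686, -0.959, -0.080) → max |·| = 0.959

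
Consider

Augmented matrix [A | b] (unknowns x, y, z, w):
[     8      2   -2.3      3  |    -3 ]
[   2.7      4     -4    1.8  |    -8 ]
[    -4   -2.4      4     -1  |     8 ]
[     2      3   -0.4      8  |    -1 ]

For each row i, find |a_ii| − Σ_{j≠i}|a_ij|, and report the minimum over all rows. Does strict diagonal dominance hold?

row 1: |8| − (2+2.3+3) = 0.7
row 2: |4| − (2.7+4+1.8) = -4.5
row 3: |4| − (4+2.4+1) = -3.4
row 4: |8| − (2+3+0.4) = 2.6
minimum over rows = -4.5 → not strictly diagonally dominant

-4.5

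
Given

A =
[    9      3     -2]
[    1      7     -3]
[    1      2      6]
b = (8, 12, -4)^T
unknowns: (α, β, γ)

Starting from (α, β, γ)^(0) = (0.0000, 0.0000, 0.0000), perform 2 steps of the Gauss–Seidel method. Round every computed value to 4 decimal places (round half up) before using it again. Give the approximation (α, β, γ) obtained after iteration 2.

Iteration 1:
  α = (8 - (3)·0.0000 - (-2)·0.0000) / (9) = 0.8889
  β = (12 - (1)·0.8889 - (-3)·0.0000) / (7) = 1.5873
  γ = (-4 - (1)·0.8889 - (2)·1.5873) / (6) = -1.3439
Iteration 2:
  α = (8 - (3)·1.5873 - (-2)·-1.3439) / (9) = 0.0611
  β = (12 - (1)·0.0611 - (-3)·-1.3439) / (7) = 1.1296
  γ = (-4 - (1)·0.0611 - (2)·1.1296) / (6) = -1.0534

(0.0611, 1.1296, -1.0534)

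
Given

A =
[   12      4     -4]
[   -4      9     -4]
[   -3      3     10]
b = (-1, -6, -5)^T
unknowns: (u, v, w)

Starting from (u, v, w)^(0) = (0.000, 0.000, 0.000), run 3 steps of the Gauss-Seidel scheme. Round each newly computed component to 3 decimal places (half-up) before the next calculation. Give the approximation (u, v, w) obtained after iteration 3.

Iteration 1:
  u = (-1 - (4)·0.000 - (-4)·0.000) / (12) = -0.083
  v = (-6 - (-4)·-0.083 - (-4)·0.000) / (9) = -0.704
  w = (-5 - (-3)·-0.083 - (3)·-0.704) / (10) = -0.314
Iteration 2:
  u = (-1 - (4)·-0.704 - (-4)·-0.314) / (12) = 0.047
  v = (-6 - (-4)·0.047 - (-4)·-0.314) / (9) = -0.785
  w = (-5 - (-3)·0.047 - (3)·-0.785) / (10) = -0.250
Iteration 3:
  u = (-1 - (4)·-0.785 - (-4)·-0.250) / (12) = 0.095
  v = (-6 - (-4)·0.095 - (-4)·-0.250) / (9) = -0.736
  w = (-5 - (-3)·0.095 - (3)·-0.736) / (10) = -0.251

(0.095, -0.736, -0.251)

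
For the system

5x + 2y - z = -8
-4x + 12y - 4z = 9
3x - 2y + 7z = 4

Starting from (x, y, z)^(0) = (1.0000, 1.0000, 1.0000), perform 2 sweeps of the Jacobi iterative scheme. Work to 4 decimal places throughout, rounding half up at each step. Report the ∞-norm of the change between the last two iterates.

Iteration 1:
  x = (-8 - (2)·1.0000 - (-1)·1.0000) / (5) = -1.8000
  y = (9 - (-4)·1.0000 - (-4)·1.0000) / (12) = 1.4167
  z = (4 - (3)·1.0000 - (-2)·1.0000) / (7) = 0.4286
Iteration 2:
  x = (-8 - (2)·1.4167 - (-1)·0.4286) / (5) = -2.0810
  y = (9 - (-4)·-1.8000 - (-4)·0.4286) / (12) = 0.2929
  z = (4 - (3)·-1.8000 - (-2)·1.4167) / (7) = 1.7476
Change: (-0.2810, -1.1238, 1.3190) → max |·| = 1.3190

1.3190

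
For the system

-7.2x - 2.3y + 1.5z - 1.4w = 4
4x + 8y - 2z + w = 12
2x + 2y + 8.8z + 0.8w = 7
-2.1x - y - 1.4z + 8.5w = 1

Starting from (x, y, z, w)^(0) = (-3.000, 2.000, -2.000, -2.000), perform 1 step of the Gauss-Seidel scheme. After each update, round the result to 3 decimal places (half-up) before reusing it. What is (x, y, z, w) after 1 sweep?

Iteration 1:
  x = (4 - (-2.3)·2.000 - (1.5)·-2.000 - (-1.4)·-2.000) / (-7.2) = -1.222
  y = (12 - (4)·-1.222 - (-2)·-2.000 - (1)·-2.000) / (8) = 1.861
  z = (7 - (2)·-1.222 - (2)·1.861 - (0.8)·-2.000) / (8.8) = 0.832
  w = (1 - (-2.1)·-1.222 - (-1)·1.861 - (-1.4)·0.832) / (8.5) = 0.172

(-1.222, 1.861, 0.832, 0.172)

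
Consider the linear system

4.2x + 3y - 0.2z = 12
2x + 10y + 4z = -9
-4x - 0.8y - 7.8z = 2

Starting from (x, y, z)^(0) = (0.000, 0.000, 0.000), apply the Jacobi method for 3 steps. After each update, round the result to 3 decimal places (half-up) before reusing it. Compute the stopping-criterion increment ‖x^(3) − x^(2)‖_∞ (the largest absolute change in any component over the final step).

0.423

Iteration 1:
  x = (12 - (3)·0.000 - (-0.2)·0.000) / (4.2) = 2.857
  y = (-9 - (2)·0.000 - (4)·0.000) / (10) = -0.900
  z = (2 - (-4)·0.000 - (-0.8)·0.000) / (-7.8) = -0.256
Iteration 2:
  x = (12 - (3)·-0.900 - (-0.2)·-0.256) / (4.2) = 3.488
  y = (-9 - (2)·2.857 - (4)·-0.256) / (10) = -1.369
  z = (2 - (-4)·2.857 - (-0.8)·-0.900) / (-7.8) = -1.629
Iteration 3:
  x = (12 - (3)·-1.369 - (-0.2)·-1.629) / (4.2) = 3.757
  y = (-9 - (2)·3.488 - (4)·-1.629) / (10) = -0.946
  z = (2 - (-4)·3.488 - (-0.8)·-1.369) / (-7.8) = -1.905
Change: (0.269, 0.423, -0.276) → max |·| = 0.423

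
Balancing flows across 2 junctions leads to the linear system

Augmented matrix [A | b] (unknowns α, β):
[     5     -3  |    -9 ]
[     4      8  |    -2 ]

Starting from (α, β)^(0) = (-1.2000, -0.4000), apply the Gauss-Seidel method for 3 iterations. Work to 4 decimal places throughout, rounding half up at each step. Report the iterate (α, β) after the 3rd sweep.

Iteration 1:
  α = (-9 - (-3)·-0.4000) / (5) = -2.0400
  β = (-2 - (4)·-2.0400) / (8) = 0.7700
Iteration 2:
  α = (-9 - (-3)·0.7700) / (5) = -1.3380
  β = (-2 - (4)·-1.3380) / (8) = 0.4190
Iteration 3:
  α = (-9 - (-3)·0.4190) / (5) = -1.5486
  β = (-2 - (4)·-1.5486) / (8) = 0.5243

(-1.5486, 0.5243)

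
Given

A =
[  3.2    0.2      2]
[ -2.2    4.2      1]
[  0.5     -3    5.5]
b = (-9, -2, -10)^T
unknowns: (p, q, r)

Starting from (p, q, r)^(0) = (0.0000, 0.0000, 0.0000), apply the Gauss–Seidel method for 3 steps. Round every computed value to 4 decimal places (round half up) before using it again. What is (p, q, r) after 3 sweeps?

(-1.5741, -0.8385, -2.1324)

Iteration 1:
  p = (-9 - (0.2)·0.0000 - (2)·0.0000) / (3.2) = -2.8125
  q = (-2 - (-2.2)·-2.8125 - (1)·0.0000) / (4.2) = -1.9494
  r = (-10 - (0.5)·-2.8125 - (-3)·-1.9494) / (5.5) = -2.6258
Iteration 2:
  p = (-9 - (0.2)·-1.9494 - (2)·-2.6258) / (3.2) = -1.0495
  q = (-2 - (-2.2)·-1.0495 - (1)·-2.6258) / (4.2) = -0.4007
  r = (-10 - (0.5)·-1.0495 - (-3)·-0.4007) / (5.5) = -1.9413
Iteration 3:
  p = (-9 - (0.2)·-0.4007 - (2)·-1.9413) / (3.2) = -1.5741
  q = (-2 - (-2.2)·-1.5741 - (1)·-1.9413) / (4.2) = -0.8385
  r = (-10 - (0.5)·-1.5741 - (-3)·-0.8385) / (5.5) = -2.1324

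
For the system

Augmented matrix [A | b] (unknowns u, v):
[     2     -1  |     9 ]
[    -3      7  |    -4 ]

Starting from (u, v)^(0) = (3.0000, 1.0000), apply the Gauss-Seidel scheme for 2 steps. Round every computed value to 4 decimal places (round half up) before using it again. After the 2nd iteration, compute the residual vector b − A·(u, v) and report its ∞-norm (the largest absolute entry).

0.1225

Iteration 1:
  u = (9 - (-1)·1.0000) / (2) = 5.0000
  v = (-4 - (-3)·5.0000) / (7) = 1.5714
Iteration 2:
  u = (9 - (-1)·1.5714) / (2) = 5.2857
  v = (-4 - (-3)·5.2857) / (7) = 1.6939
Residual b − A·x = (0.1225, -0.0002); ∞-norm = 0.1225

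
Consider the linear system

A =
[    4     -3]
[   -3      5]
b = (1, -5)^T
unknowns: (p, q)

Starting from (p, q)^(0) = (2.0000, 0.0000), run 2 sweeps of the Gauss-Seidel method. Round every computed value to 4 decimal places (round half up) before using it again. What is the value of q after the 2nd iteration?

-1.2325

Iteration 1:
  p = (1 - (-3)·0.0000) / (4) = 0.2500
  q = (-5 - (-3)·0.2500) / (5) = -0.8500
Iteration 2:
  p = (1 - (-3)·-0.8500) / (4) = -0.3875
  q = (-5 - (-3)·-0.3875) / (5) = -1.2325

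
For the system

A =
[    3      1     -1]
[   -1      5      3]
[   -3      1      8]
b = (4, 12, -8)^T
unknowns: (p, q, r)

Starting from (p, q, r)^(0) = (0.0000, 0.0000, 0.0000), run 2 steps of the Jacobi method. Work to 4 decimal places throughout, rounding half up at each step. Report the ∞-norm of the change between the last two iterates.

Iteration 1:
  p = (4 - (1)·0.0000 - (-1)·0.0000) / (3) = 1.3333
  q = (12 - (-1)·0.0000 - (3)·0.0000) / (5) = 2.4000
  r = (-8 - (-3)·0.0000 - (1)·0.0000) / (8) = -1.0000
Iteration 2:
  p = (4 - (1)·2.4000 - (-1)·-1.0000) / (3) = 0.2000
  q = (12 - (-1)·1.3333 - (3)·-1.0000) / (5) = 3.2667
  r = (-8 - (-3)·1.3333 - (1)·2.4000) / (8) = -0.8000
Change: (-1.1333, 0.8667, 0.2000) → max |·| = 1.1333

1.1333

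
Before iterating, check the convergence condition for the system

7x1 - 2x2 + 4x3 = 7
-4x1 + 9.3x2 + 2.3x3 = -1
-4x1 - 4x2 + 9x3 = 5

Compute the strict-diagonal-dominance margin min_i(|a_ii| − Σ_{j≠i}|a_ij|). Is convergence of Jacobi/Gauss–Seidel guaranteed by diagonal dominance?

1

row 1: |7| − (2+4) = 1
row 2: |9.3| − (4+2.3) = 3
row 3: |9| − (4+4) = 1
minimum over rows = 1 → strictly diagonally dominant (convergence guaranteed)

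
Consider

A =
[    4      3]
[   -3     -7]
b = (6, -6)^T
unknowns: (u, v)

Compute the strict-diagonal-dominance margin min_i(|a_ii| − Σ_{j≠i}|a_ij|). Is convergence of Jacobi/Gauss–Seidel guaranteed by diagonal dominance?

1

row 1: |4| − (3) = 1
row 2: |-7| − (3) = 4
minimum over rows = 1 → strictly diagonally dominant (convergence guaranteed)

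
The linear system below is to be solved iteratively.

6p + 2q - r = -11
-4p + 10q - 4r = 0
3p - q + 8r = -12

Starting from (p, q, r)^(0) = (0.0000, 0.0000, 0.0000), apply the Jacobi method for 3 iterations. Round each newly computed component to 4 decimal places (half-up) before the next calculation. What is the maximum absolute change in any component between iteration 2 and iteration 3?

0.5590

Iteration 1:
  p = (-11 - (2)·0.0000 - (-1)·0.0000) / (6) = -1.8333
  q = (0 - (-4)·0.0000 - (-4)·0.0000) / (10) = 0.0000
  r = (-12 - (3)·0.0000 - (-1)·0.0000) / (8) = -1.5000
Iteration 2:
  p = (-11 - (2)·0.0000 - (-1)·-1.5000) / (6) = -2.0833
  q = (0 - (-4)·-1.8333 - (-4)·-1.5000) / (10) = -1.3333
  r = (-12 - (3)·-1.8333 - (-1)·0.0000) / (8) = -0.8125
Iteration 3:
  p = (-11 - (2)·-1.3333 - (-1)·-0.8125) / (6) = -1.5243
  q = (0 - (-4)·-2.0833 - (-4)·-0.8125) / (10) = -1.1583
  r = (-12 - (3)·-2.0833 - (-1)·-1.3333) / (8) = -0.8854
Change: (0.5590, 0.1750, -0.0729) → max |·| = 0.5590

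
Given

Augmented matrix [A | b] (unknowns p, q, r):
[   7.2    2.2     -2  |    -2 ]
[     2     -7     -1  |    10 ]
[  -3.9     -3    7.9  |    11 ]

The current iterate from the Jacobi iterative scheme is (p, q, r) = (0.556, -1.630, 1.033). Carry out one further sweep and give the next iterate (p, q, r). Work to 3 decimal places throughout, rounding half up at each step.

One sweep:
  p = (-2 - (2.2)·-1.630 - (-2)·1.033) / (7.2) = 0.507
  q = (10 - (2)·0.556 - (-1)·1.033) / (-7) = -1.417
  r = (11 - (-3.9)·0.556 - (-3)·-1.630) / (7.9) = 1.048

(0.507, -1.417, 1.048)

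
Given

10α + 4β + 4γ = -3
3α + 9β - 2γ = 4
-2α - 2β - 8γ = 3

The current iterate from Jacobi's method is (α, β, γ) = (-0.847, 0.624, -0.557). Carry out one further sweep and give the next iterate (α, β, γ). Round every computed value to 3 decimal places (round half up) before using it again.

(-0.327, 0.603, -0.319)

One sweep:
  α = (-3 - (4)·0.624 - (4)·-0.557) / (10) = -0.327
  β = (4 - (3)·-0.847 - (-2)·-0.557) / (9) = 0.603
  γ = (3 - (-2)·-0.847 - (-2)·0.624) / (-8) = -0.319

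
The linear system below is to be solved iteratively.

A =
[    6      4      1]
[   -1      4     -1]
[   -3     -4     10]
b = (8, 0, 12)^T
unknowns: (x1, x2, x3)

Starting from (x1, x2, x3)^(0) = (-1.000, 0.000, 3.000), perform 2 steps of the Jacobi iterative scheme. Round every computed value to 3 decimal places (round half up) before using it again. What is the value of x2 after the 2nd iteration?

0.433

Iteration 1:
  x1 = (8 - (4)·0.000 - (1)·3.000) / (6) = 0.833
  x2 = (0 - (-1)·-1.000 - (-1)·3.000) / (4) = 0.500
  x3 = (12 - (-3)·-1.000 - (-4)·0.000) / (10) = 0.900
Iteration 2:
  x1 = (8 - (4)·0.500 - (1)·0.900) / (6) = 0.850
  x2 = (0 - (-1)·0.833 - (-1)·0.900) / (4) = 0.433
  x3 = (12 - (-3)·0.833 - (-4)·0.500) / (10) = 1.650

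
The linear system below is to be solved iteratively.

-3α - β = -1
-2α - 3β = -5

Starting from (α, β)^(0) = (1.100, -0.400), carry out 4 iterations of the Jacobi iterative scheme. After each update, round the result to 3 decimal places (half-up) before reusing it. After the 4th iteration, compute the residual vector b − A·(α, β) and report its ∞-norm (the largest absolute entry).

Iteration 1:
  α = (-1 - (-1)·-0.400) / (-3) = 0.467
  β = (-5 - (-2)·1.100) / (-3) = 0.933
Iteration 2:
  α = (-1 - (-1)·0.933) / (-3) = 0.022
  β = (-5 - (-2)·0.467) / (-3) = 1.355
Iteration 3:
  α = (-1 - (-1)·1.355) / (-3) = -0.118
  β = (-5 - (-2)·0.022) / (-3) = 1.652
Iteration 4:
  α = (-1 - (-1)·1.652) / (-3) = -0.217
  β = (-5 - (-2)·-0.118) / (-3) = 1.745
Residual b − A·x = (0.094, -0.199); ∞-norm = 0.199

0.199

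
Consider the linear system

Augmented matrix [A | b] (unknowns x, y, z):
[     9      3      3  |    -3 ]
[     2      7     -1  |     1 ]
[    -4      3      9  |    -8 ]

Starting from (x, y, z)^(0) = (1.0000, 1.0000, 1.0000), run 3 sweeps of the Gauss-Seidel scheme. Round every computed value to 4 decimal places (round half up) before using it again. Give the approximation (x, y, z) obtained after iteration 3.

(-0.0191, 0.0237, -0.9053)

Iteration 1:
  x = (-3 - (3)·1.0000 - (3)·1.0000) / (9) = -1.0000
  y = (1 - (2)·-1.0000 - (-1)·1.0000) / (7) = 0.5714
  z = (-8 - (-4)·-1.0000 - (3)·0.5714) / (9) = -1.5238
Iteration 2:
  x = (-3 - (3)·0.5714 - (3)·-1.5238) / (9) = -0.0159
  y = (1 - (2)·-0.0159 - (-1)·-1.5238) / (7) = -0.0703
  z = (-8 - (-4)·-0.0159 - (3)·-0.0703) / (9) = -0.8725
Iteration 3:
  x = (-3 - (3)·-0.0703 - (3)·-0.8725) / (9) = -0.0191
  y = (1 - (2)·-0.0191 - (-1)·-0.8725) / (7) = 0.0237
  z = (-8 - (-4)·-0.0191 - (3)·0.0237) / (9) = -0.9053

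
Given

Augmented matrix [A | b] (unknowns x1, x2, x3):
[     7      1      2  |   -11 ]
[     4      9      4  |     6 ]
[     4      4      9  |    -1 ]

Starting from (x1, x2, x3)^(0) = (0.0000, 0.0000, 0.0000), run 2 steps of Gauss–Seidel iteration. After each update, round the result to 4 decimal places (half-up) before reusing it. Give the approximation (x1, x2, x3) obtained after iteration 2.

(-1.7609, 1.4579, 0.0236)

Iteration 1:
  x1 = (-11 - (1)·0.0000 - (2)·0.0000) / (7) = -1.5714
  x2 = (6 - (4)·-1.5714 - (4)·0.0000) / (9) = 1.3651
  x3 = (-1 - (4)·-1.5714 - (4)·1.3651) / (9) = -0.0194
Iteration 2:
  x1 = (-11 - (1)·1.3651 - (2)·-0.0194) / (7) = -1.7609
  x2 = (6 - (4)·-1.7609 - (4)·-0.0194) / (9) = 1.4579
  x3 = (-1 - (4)·-1.7609 - (4)·1.4579) / (9) = 0.0236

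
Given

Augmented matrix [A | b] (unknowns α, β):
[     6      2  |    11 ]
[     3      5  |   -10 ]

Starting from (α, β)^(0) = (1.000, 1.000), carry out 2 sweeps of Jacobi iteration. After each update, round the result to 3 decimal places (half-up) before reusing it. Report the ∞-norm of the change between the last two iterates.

1.200

Iteration 1:
  α = (11 - (2)·1.000) / (6) = 1.500
  β = (-10 - (3)·1.000) / (5) = -2.600
Iteration 2:
  α = (11 - (2)·-2.600) / (6) = 2.700
  β = (-10 - (3)·1.500) / (5) = -2.900
Change: (1.200, -0.300) → max |·| = 1.200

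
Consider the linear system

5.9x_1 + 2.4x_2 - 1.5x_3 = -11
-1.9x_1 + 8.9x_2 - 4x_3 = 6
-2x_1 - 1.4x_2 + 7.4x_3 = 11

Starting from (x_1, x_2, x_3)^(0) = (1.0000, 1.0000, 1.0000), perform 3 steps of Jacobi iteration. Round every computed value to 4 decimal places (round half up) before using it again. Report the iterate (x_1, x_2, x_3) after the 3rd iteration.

Iteration 1:
  x_1 = (-11 - (2.4)·1.0000 - (-1.5)·1.0000) / (5.9) = -2.0169
  x_2 = (6 - (-1.9)·1.0000 - (-4)·1.0000) / (8.9) = 1.3371
  x_3 = (11 - (-2)·1.0000 - (-1.4)·1.0000) / (7.4) = 1.9459
Iteration 2:
  x_1 = (-11 - (2.4)·1.3371 - (-1.5)·1.9459) / (5.9) = -1.9136
  x_2 = (6 - (-1.9)·-2.0169 - (-4)·1.9459) / (8.9) = 1.1181
  x_3 = (11 - (-2)·-2.0169 - (-1.4)·1.3371) / (7.4) = 1.1943
Iteration 3:
  x_1 = (-11 - (2.4)·1.1181 - (-1.5)·1.1943) / (5.9) = -2.0156
  x_2 = (6 - (-1.9)·-1.9136 - (-4)·1.1943) / (8.9) = 0.8024
  x_3 = (11 - (-2)·-1.9136 - (-1.4)·1.1181) / (7.4) = 1.1808

(-2.0156, 0.8024, 1.1808)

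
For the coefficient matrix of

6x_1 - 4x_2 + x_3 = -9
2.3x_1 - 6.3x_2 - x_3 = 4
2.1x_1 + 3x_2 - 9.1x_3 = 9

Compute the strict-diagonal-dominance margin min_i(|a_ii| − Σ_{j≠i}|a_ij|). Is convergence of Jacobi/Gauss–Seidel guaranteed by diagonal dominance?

row 1: |6| − (4+1) = 1
row 2: |-6.3| − (2.3+1) = 3
row 3: |-9.1| − (2.1+3) = 4
minimum over rows = 1 → strictly diagonally dominant (convergence guaranteed)

1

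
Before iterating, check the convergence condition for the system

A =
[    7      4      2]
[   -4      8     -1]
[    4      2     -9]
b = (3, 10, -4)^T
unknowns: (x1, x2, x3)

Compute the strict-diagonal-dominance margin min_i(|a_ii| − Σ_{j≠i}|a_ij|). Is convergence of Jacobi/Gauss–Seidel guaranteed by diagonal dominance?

1

row 1: |7| − (4+2) = 1
row 2: |8| − (4+1) = 3
row 3: |-9| − (4+2) = 3
minimum over rows = 1 → strictly diagonally dominant (convergence guaranteed)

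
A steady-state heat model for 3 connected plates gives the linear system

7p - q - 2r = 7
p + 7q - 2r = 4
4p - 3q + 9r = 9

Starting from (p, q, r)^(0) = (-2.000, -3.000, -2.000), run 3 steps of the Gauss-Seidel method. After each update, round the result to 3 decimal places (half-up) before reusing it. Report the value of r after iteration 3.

Iteration 1:
  p = (7 - (-1)·-3.000 - (-2)·-2.000) / (7) = 0.000
  q = (4 - (1)·0.000 - (-2)·-2.000) / (7) = 0.000
  r = (9 - (4)·0.000 - (-3)·0.000) / (9) = 1.000
Iteration 2:
  p = (7 - (-1)·0.000 - (-2)·1.000) / (7) = 1.286
  q = (4 - (1)·1.286 - (-2)·1.000) / (7) = 0.673
  r = (9 - (4)·1.286 - (-3)·0.673) / (9) = 0.653
Iteration 3:
  p = (7 - (-1)·0.673 - (-2)·0.653) / (7) = 1.283
  q = (4 - (1)·1.283 - (-2)·0.653) / (7) = 0.575
  r = (9 - (4)·1.283 - (-3)·0.575) / (9) = 0.621

0.621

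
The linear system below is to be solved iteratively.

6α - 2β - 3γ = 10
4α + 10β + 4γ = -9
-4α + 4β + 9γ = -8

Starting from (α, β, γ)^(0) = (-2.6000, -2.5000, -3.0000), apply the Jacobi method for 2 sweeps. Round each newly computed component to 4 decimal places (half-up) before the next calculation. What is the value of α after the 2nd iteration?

1.6467

Iteration 1:
  α = (10 - (-2)·-2.5000 - (-3)·-3.0000) / (6) = -0.6667
  β = (-9 - (4)·-2.6000 - (4)·-3.0000) / (10) = 1.3400
  γ = (-8 - (-4)·-2.6000 - (4)·-2.5000) / (9) = -0.9333
Iteration 2:
  α = (10 - (-2)·1.3400 - (-3)·-0.9333) / (6) = 1.6467
  β = (-9 - (4)·-0.6667 - (4)·-0.9333) / (10) = -0.2600
  γ = (-8 - (-4)·-0.6667 - (4)·1.3400) / (9) = -1.7808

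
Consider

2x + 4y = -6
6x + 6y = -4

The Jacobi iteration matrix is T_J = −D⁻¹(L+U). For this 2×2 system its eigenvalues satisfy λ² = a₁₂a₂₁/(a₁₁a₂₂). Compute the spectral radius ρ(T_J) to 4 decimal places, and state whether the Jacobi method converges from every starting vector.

1.4142

a₁₂a₂₁/(a₁₁a₂₂) = (4)·(6) / ((2)·(6)) = 2.000000
ρ = √|2.000000| = √2.000000 = 1.4142
ρ > 1, so Jacobi diverges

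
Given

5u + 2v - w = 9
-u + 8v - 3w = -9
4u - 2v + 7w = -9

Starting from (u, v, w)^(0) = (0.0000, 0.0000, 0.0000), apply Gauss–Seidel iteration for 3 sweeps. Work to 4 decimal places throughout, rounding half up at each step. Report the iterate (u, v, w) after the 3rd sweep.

(2.0006, -1.9115, -2.9751)

Iteration 1:
  u = (9 - (2)·0.0000 - (-1)·0.0000) / (5) = 1.8000
  v = (-9 - (-1)·1.8000 - (-3)·0.0000) / (8) = -0.9000
  w = (-9 - (4)·1.8000 - (-2)·-0.9000) / (7) = -2.5714
Iteration 2:
  u = (9 - (2)·-0.9000 - (-1)·-2.5714) / (5) = 1.6457
  v = (-9 - (-1)·1.6457 - (-3)·-2.5714) / (8) = -1.8836
  w = (-9 - (4)·1.6457 - (-2)·-1.8836) / (7) = -2.7643
Iteration 3:
  u = (9 - (2)·-1.8836 - (-1)·-2.7643) / (5) = 2.0006
  v = (-9 - (-1)·2.0006 - (-3)·-2.7643) / (8) = -1.9115
  w = (-9 - (4)·2.0006 - (-2)·-1.9115) / (7) = -2.9751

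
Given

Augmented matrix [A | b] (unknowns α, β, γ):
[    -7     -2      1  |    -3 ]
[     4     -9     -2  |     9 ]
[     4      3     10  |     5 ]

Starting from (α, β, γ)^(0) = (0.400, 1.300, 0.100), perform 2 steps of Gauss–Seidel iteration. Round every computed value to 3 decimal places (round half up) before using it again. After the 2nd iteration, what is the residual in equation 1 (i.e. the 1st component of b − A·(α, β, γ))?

Iteration 1:
  α = (-3 - (-2)·1.300 - (1)·0.100) / (-7) = 0.071
  β = (9 - (4)·0.071 - (-2)·0.100) / (-9) = -0.991
  γ = (5 - (4)·0.071 - (3)·-0.991) / (10) = 0.769
Iteration 2:
  α = (-3 - (-2)·-0.991 - (1)·0.769) / (-7) = 0.822
  β = (9 - (4)·0.822 - (-2)·0.769) / (-9) = -0.806
  γ = (5 - (4)·0.822 - (3)·-0.806) / (10) = 0.413
Residual b − A·x = (0.729, -0.716, 0.000)

0.729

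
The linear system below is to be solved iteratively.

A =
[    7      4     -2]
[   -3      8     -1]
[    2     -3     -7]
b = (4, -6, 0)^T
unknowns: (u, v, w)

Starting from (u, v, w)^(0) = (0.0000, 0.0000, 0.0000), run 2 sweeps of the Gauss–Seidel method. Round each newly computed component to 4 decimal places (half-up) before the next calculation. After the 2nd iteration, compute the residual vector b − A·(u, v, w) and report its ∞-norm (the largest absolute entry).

0.7616

Iteration 1:
  u = (4 - (4)·0.0000 - (-2)·0.0000) / (7) = 0.5714
  v = (-6 - (-3)·0.5714 - (-1)·0.0000) / (8) = -0.5357
  w = (0 - (2)·0.5714 - (-3)·-0.5357) / (-7) = 0.3928
Iteration 2:
  u = (4 - (4)·-0.5357 - (-2)·0.3928) / (7) = 0.9898
  v = (-6 - (-3)·0.9898 - (-1)·0.3928) / (8) = -0.3297
  w = (0 - (2)·0.9898 - (-3)·-0.3297) / (-7) = 0.4241
Residual b − A·x = (-0.7616, 0.0311, 0.0000); ∞-norm = 0.7616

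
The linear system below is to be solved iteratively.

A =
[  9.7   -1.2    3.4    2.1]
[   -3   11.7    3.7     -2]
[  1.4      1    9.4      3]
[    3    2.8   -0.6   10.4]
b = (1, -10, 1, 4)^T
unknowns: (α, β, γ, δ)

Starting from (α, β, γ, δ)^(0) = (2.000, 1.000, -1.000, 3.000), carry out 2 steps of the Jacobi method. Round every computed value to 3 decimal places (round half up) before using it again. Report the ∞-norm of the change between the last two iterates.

1.486

Iteration 1:
  α = (1 - (-1.2)·1.000 - (3.4)·-1.000 - (2.1)·3.000) / (9.7) = -0.072
  β = (-10 - (-3)·2.000 - (3.7)·-1.000 - (-2)·3.000) / (11.7) = 0.487
  γ = (1 - (1.4)·2.000 - (1)·1.000 - (3)·3.000) / (9.4) = -1.255
  δ = (4 - (3)·2.000 - (2.8)·1.000 - (-0.6)·-1.000) / (10.4) = -0.519
Iteration 2:
  α = (1 - (-1.2)·0.487 - (3.4)·-1.255 - (2.1)·-0.519) / (9.7) = 0.716
  β = (-10 - (-3)·-0.072 - (3.7)·-1.255 - (-2)·-0.519) / (11.7) = -0.565
  γ = (1 - (1.4)·-0.072 - (1)·0.487 - (3)·-0.519) / (9.4) = 0.231
  δ = (4 - (3)·-0.072 - (2.8)·0.487 - (-0.6)·-1.255) / (10.4) = 0.202
Change: (0.788, -1.052, 1.486, 0.721) → max |·| = 1.486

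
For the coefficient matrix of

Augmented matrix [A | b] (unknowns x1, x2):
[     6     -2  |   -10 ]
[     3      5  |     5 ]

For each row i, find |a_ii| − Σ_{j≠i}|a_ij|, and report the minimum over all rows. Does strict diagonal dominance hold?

row 1: |6| − (2) = 4
row 2: |5| − (3) = 2
minimum over rows = 2 → strictly diagonally dominant (convergence guaranteed)

2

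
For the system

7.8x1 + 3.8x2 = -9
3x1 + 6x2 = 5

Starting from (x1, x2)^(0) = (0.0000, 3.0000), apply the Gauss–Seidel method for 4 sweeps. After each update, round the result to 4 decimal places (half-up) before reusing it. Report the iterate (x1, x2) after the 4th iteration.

(-2.0701, 1.8684)

Iteration 1:
  x1 = (-9 - (3.8)·3.0000) / (7.8) = -2.6154
  x2 = (5 - (3)·-2.6154) / (6) = 2.1410
Iteration 2:
  x1 = (-9 - (3.8)·2.1410) / (7.8) = -2.1969
  x2 = (5 - (3)·-2.1969) / (6) = 1.9318
Iteration 3:
  x1 = (-9 - (3.8)·1.9318) / (7.8) = -2.0950
  x2 = (5 - (3)·-2.0950) / (6) = 1.8808
Iteration 4:
  x1 = (-9 - (3.8)·1.8808) / (7.8) = -2.0701
  x2 = (5 - (3)·-2.0701) / (6) = 1.8684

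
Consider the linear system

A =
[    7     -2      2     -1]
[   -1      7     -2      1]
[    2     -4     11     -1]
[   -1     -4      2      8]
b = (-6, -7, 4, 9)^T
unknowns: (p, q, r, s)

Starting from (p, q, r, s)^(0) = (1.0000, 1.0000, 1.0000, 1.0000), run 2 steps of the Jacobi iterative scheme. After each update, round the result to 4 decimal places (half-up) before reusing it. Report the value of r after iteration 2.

0.3701

Iteration 1:
  p = (-6 - (-2)·1.0000 - (2)·1.0000 - (-1)·1.0000) / (7) = -0.7143
  q = (-7 - (-1)·1.0000 - (-2)·1.0000 - (1)·1.0000) / (7) = -0.7143
  r = (4 - (2)·1.0000 - (-4)·1.0000 - (-1)·1.0000) / (11) = 0.6364
  s = (9 - (-1)·1.0000 - (-4)·1.0000 - (2)·1.0000) / (8) = 1.5000
Iteration 2:
  p = (-6 - (-2)·-0.7143 - (2)·0.6364 - (-1)·1.5000) / (7) = -1.0288
  q = (-7 - (-1)·-0.7143 - (-2)·0.6364 - (1)·1.5000) / (7) = -1.1345
  r = (4 - (2)·-0.7143 - (-4)·-0.7143 - (-1)·1.5000) / (11) = 0.3701
  s = (9 - (-1)·-0.7143 - (-4)·-0.7143 - (2)·0.6364) / (8) = 0.5195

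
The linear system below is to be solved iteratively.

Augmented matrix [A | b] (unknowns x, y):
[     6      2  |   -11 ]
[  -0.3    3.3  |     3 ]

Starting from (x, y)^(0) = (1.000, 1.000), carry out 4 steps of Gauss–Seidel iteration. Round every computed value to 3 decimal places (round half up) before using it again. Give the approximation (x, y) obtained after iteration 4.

(-2.074, 0.721)

Iteration 1:
  x = (-11 - (2)·1.000) / (6) = -2.167
  y = (3 - (-0.3)·-2.167) / (3.3) = 0.712
Iteration 2:
  x = (-11 - (2)·0.712) / (6) = -2.071
  y = (3 - (-0.3)·-2.071) / (3.3) = 0.721
Iteration 3:
  x = (-11 - (2)·0.721) / (6) = -2.074
  y = (3 - (-0.3)·-2.074) / (3.3) = 0.721
Iteration 4:
  x = (-11 - (2)·0.721) / (6) = -2.074
  y = (3 - (-0.3)·-2.074) / (3.3) = 0.721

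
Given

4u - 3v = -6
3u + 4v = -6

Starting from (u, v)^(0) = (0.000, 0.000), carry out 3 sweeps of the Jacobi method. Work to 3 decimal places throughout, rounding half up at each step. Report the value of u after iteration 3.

-1.781

Iteration 1:
  u = (-6 - (-3)·0.000) / (4) = -1.500
  v = (-6 - (3)·0.000) / (4) = -1.500
Iteration 2:
  u = (-6 - (-3)·-1.500) / (4) = -2.625
  v = (-6 - (3)·-1.500) / (4) = -0.375
Iteration 3:
  u = (-6 - (-3)·-0.375) / (4) = -1.781
  v = (-6 - (3)·-2.625) / (4) = 0.469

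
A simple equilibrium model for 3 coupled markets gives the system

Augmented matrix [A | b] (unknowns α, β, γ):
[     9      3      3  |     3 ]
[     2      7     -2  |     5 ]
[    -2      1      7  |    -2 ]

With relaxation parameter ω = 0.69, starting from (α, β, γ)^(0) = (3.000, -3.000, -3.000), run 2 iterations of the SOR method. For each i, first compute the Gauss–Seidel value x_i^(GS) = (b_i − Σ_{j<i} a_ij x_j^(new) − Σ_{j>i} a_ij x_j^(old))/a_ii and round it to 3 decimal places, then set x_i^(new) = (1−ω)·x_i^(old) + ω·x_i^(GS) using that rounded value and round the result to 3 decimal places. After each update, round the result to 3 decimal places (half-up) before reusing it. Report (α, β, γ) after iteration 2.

Iteration 1:
  α: GS value = (3 - (3)·-3.000 - (3)·-3.000) / (9) = 2.333;  α ← (1−ω)·3.000 + ω·2.333 = 2.540
  β: GS value = (5 - (2)·2.540 - (-2)·-3.000) / (7) = -0.869;  β ← (1−ω)·-3.000 + ω·-0.869 = -1.530
  γ: GS value = (-2 - (-2)·2.540 - (1)·-1.530) / (7) = 0.659;  γ ← (1−ω)·-3.000 + ω·0.659 = -0.475
Iteration 2:
  α: GS value = (3 - (3)·-1.530 - (3)·-0.475) / (9) = 1.002;  α ← (1−ω)·2.540 + ω·1.002 = 1.479
  β: GS value = (5 - (2)·1.479 - (-2)·-0.475) / (7) = 0.156;  β ← (1−ω)·-1.530 + ω·0.156 = -0.367
  γ: GS value = (-2 - (-2)·1.479 - (1)·-0.367) / (7) = 0.189;  γ ← (1−ω)·-0.475 + ω·0.189 = -0.017

(1.479, -0.367, -0.017)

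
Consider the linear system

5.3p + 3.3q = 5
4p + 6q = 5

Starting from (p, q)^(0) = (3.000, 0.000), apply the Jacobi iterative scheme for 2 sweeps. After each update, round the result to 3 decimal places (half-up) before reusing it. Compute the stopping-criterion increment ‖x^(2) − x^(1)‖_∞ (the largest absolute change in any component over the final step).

Iteration 1:
  p = (5 - (3.3)·0.000) / (5.3) = 0.943
  q = (5 - (4)·3.000) / (6) = -1.167
Iteration 2:
  p = (5 - (3.3)·-1.167) / (5.3) = 1.670
  q = (5 - (4)·0.943) / (6) = 0.205
Change: (0.727, 1.372) → max |·| = 1.372

1.372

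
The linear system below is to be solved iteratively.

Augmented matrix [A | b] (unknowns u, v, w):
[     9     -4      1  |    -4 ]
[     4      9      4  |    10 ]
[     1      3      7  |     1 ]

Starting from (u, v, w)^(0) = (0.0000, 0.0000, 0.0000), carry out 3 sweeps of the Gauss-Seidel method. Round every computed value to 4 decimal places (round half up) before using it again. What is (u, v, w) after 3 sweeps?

Iteration 1:
  u = (-4 - (-4)·0.0000 - (1)·0.0000) / (9) = -0.4444
  v = (10 - (4)·-0.4444 - (4)·0.0000) / (9) = 1.3086
  w = (1 - (1)·-0.4444 - (3)·1.3086) / (7) = -0.3545
Iteration 2:
  u = (-4 - (-4)·1.3086 - (1)·-0.3545) / (9) = 0.1765
  v = (10 - (4)·0.1765 - (4)·-0.3545) / (9) = 1.1902
  w = (1 - (1)·0.1765 - (3)·1.1902) / (7) = -0.3924
Iteration 3:
  u = (-4 - (-4)·1.1902 - (1)·-0.3924) / (9) = 0.1281
  v = (10 - (4)·0.1281 - (4)·-0.3924) / (9) = 1.2286
  w = (1 - (1)·0.1281 - (3)·1.2286) / (7) = -0.4020

(0.1281, 1.2286, -0.4020)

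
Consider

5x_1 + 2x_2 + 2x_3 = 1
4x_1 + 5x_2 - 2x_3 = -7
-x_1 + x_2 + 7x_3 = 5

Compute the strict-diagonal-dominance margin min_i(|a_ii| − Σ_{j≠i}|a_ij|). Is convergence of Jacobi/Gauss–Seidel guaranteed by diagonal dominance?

-1

row 1: |5| − (2+2) = 1
row 2: |5| − (4+2) = -1
row 3: |7| − (1+1) = 5
minimum over rows = -1 → not strictly diagonally dominant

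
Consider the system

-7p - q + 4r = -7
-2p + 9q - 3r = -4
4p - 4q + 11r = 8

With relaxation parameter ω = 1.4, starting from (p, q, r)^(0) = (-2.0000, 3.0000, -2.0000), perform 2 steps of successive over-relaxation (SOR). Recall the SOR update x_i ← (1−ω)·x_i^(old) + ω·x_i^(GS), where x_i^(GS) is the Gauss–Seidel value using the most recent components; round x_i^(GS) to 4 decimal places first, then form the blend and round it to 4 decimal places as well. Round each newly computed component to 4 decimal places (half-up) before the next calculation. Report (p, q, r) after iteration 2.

(2.2834, 1.3842, 0.3943)

Iteration 1:
  p: GS value = (-7 - (-1)·3.0000 - (4)·-2.0000) / (-7) = -0.5714;  p ← (1−ω)·-2.0000 + ω·-0.5714 = 0.0000
  q: GS value = (-4 - (-2)·0.0000 - (-3)·-2.0000) / (9) = -1.1111;  q ← (1−ω)·3.0000 + ω·-1.1111 = -2.7555
  r: GS value = (8 - (4)·0.0000 - (-4)·-2.7555) / (11) = -0.2747;  r ← (1−ω)·-2.0000 + ω·-0.2747 = 0.4154
Iteration 2:
  p: GS value = (-7 - (-1)·-2.7555 - (4)·0.4154) / (-7) = 1.6310;  p ← (1−ω)·0.0000 + ω·1.6310 = 2.2834
  q: GS value = (-4 - (-2)·2.2834 - (-3)·0.4154) / (9) = 0.2014;  q ← (1−ω)·-2.7555 + ω·0.2014 = 1.3842
  r: GS value = (8 - (4)·2.2834 - (-4)·1.3842) / (11) = 0.4003;  r ← (1−ω)·0.4154 + ω·0.4003 = 0.3943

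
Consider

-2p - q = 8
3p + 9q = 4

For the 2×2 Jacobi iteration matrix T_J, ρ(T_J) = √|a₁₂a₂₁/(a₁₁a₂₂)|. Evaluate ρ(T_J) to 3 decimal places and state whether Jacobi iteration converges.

a₁₂a₂₁/(a₁₁a₂₂) = (-1)·(3) / ((-2)·(9)) = 0.166667
ρ = √|0.166667| = √0.166667 = 0.408
ρ < 1, so Jacobi converges

0.408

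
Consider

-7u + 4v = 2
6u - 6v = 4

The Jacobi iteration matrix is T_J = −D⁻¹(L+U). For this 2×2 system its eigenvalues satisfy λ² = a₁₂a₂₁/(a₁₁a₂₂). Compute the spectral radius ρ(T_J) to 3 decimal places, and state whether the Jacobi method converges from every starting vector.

a₁₂a₂₁/(a₁₁a₂₂) = (4)·(6) / ((-7)·(-6)) = 0.571429
ρ = √|0.571429| = √0.571429 = 0.756
ρ < 1, so Jacobi converges

0.756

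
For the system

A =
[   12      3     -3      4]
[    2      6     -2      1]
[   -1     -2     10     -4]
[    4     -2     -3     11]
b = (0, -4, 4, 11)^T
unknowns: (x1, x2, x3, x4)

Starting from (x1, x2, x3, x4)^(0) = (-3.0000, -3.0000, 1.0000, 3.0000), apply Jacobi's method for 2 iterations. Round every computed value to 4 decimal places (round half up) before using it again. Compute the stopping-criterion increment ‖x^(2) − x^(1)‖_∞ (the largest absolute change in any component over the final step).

0.9031

Iteration 1:
  x1 = (0 - (3)·-3.0000 - (-3)·1.0000 - (4)·3.0000) / (12) = 0.0000
  x2 = (-4 - (2)·-3.0000 - (-2)·1.0000 - (1)·3.0000) / (6) = 0.1667
  x3 = (4 - (-1)·-3.0000 - (-2)·-3.0000 - (-4)·3.0000) / (10) = 0.7000
  x4 = (11 - (4)·-3.0000 - (-2)·-3.0000 - (-3)·1.0000) / (11) = 1.8182
Iteration 2:
  x1 = (0 - (3)·0.1667 - (-3)·0.7000 - (4)·1.8182) / (12) = -0.4727
  x2 = (-4 - (2)·0.0000 - (-2)·0.7000 - (1)·1.8182) / (6) = -0.7364
  x3 = (4 - (-1)·0.0000 - (-2)·0.1667 - (-4)·1.8182) / (10) = 1.1606
  x4 = (11 - (4)·0.0000 - (-2)·0.1667 - (-3)·0.7000) / (11) = 1.2212
Change: (-0.4727, -0.9031, 0.4606, -0.5970) → max |·| = 0.9031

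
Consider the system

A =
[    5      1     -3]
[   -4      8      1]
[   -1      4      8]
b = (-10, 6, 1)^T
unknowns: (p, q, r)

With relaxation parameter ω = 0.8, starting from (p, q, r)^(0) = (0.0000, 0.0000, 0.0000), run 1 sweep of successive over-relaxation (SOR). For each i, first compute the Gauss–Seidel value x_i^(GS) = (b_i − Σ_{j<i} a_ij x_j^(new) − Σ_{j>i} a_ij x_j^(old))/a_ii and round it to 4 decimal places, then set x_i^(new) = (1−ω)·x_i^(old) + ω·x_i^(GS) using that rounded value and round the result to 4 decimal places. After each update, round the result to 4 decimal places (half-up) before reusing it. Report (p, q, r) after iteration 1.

Iteration 1:
  p: GS value = (-10 - (1)·0.0000 - (-3)·0.0000) / (5) = -2.0000;  p ← (1−ω)·0.0000 + ω·-2.0000 = -1.6000
  q: GS value = (6 - (-4)·-1.6000 - (1)·0.0000) / (8) = -0.0500;  q ← (1−ω)·0.0000 + ω·-0.0500 = -0.0400
  r: GS value = (1 - (-1)·-1.6000 - (4)·-0.0400) / (8) = -0.0550;  r ← (1−ω)·0.0000 + ω·-0.0550 = -0.0440

(-1.6000, -0.0400, -0.0440)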